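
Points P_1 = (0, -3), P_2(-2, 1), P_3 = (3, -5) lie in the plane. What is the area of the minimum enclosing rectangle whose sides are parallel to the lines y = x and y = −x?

11

In coordinates u = x + y, v = x − y the rectangle is axis-aligned; the map (x,y)→(u,v) scales areas by 2.
u-values: -3, -1, -2; range = -1 − (-3) = 2.
v-values: 3, -3, 8; range = 8 − (-3) = 11.
Area = (2 × 11) / 2 = 11.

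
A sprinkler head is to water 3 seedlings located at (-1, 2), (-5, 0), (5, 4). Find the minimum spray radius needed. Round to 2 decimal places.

5.39

Call the three points A, B, C in the order given.
Side lengths²: AB² = 20, AC² = 40, BC² = 116.
Since BC² = 116 ≥ 40 + 20 = 60, the angle opposite BC is not acute, so the smallest enclosing circle has BC as diameter.
Centre = midpoint of BC = (0, 2), r² = 116/4 = 29.
r = √29 ≈ 5.39.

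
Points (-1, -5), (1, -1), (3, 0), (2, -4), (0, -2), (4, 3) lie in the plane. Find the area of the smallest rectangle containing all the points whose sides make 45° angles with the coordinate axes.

In coordinates u = x + y, v = x − y the rectangle is axis-aligned; the map (x,y)→(u,v) scales areas by 2.
u-values: -6, 0, 3, -2, -2, 7; range = 7 − (-6) = 13.
v-values: 4, 2, 3, 6, 2, 1; range = 6 − 1 = 5.
Area = (13 × 5) / 2 = 32.5.

32.5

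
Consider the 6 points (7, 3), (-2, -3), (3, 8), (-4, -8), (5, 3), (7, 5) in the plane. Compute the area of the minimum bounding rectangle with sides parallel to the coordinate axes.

176

x ranges over [-4, 7], width 11.
y ranges over [-8, 8], height 16.
Area = 11 × 16 = 176.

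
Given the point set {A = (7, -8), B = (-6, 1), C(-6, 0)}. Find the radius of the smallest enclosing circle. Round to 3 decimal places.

Side lengths²: AB² = 250, AC² = 233, BC² = 1.
Since AB² = 250 ≥ 233 + 1 = 234, the angle opposite AB is not acute, so the smallest enclosing circle has AB as diameter.
Centre = midpoint of AB = (0.5, -3.5), r² = 250/4 = 62.5.
r = √(62.5) ≈ 7.906.

7.906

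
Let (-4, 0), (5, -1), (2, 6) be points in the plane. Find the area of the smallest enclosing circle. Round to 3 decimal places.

Call the three points A, B, C in the order given.
Side lengths²: AB² = 82, AC² = 72, BC² = 58.
Since AB² = 82 < 72 + 58 = 130, the triangle is acute, so the smallest enclosing circle is the circumcircle.
Circumcentre = (0.7, 1.3), r² = 23.78.
Area = π·r² = π·23.78 ≈ 74.707.

74.707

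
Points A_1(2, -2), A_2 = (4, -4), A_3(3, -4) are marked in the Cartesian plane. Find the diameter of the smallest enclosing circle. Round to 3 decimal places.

2.828

Side lengths²: A_1A_2² = 8, A_1A_3² = 5, A_2A_3² = 1.
Since A_1A_2² = 8 ≥ 5 + 1 = 6, the angle opposite A_1A_2 is not acute, so the smallest enclosing circle has A_1A_2 as diameter.
Centre = midpoint of A_1A_2 = (3, -3), r² = 8/4 = 2.
Diameter = 2r = 2√2 ≈ 2.828.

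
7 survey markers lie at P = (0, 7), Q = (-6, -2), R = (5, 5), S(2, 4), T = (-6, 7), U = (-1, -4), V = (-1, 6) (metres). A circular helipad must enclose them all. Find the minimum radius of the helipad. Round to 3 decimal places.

6.626

The minimum enclosing circle is determined by three boundary points: Q, R, T.
Their circumcentre is (-25/22, 2.5) with r² = 10625/242.
The farthest remaining point U is at distance² 10229/242 ≤ 10625/242.
r = √(10625/242) ≈ 6.626.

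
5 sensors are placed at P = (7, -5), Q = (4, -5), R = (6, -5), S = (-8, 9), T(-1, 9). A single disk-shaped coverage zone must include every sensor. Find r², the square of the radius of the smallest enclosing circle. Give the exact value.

A smallest enclosing disk is always determined by at most three of the input points on its boundary.
The farthest pair is P–S with squared distance 421. The circle on this segment as diameter has centre (-0.5, 2) and r² = 421/4 = 105.25.
Check Q: distance² to centre = 69.25 ≤ 105.25, so it lies inside.
All remaining points lie in this disk, and no smaller disk contains both endpoints, so this is the minimum enclosing circle.

105.25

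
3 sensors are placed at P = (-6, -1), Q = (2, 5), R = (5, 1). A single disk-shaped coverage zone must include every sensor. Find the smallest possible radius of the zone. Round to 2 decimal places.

5.59

Side lengths²: PQ² = 100, PR² = 125, QR² = 25.
Since PR² = 125 ≥ 100 + 25 = 125, the angle opposite PR is not acute, so the smallest enclosing circle has PR as diameter.
Centre = midpoint of PR = (-0.5, 0), r² = 125/4 = 31.25.
r = √(31.25) ≈ 5.59.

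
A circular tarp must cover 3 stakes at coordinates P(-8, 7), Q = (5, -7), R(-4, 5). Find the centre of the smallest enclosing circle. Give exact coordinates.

Side lengths²: PQ² = 365, PR² = 20, QR² = 225.
Since PQ² = 365 ≥ 225 + 20 = 245, the angle opposite PQ is not acute, so the smallest enclosing circle has PQ as diameter.
Centre = midpoint of PQ = (-1.5, 0), r² = 365/4 = 91.25.
Centre = (-1.5, 0).

(-1.5, 0)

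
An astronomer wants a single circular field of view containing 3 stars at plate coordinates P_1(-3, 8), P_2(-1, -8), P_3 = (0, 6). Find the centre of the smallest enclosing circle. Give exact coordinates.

Side lengths²: P_1P_2² = 260, P_1P_3² = 13, P_2P_3² = 197.
Since P_1P_2² = 260 ≥ 197 + 13 = 210, the angle opposite P_1P_2 is not acute, so the smallest enclosing circle has P_1P_2 as diameter.
Centre = midpoint of P_1P_2 = (-2, 0), r² = 260/4 = 65.
Centre = (-2, 0).

(-2, 0)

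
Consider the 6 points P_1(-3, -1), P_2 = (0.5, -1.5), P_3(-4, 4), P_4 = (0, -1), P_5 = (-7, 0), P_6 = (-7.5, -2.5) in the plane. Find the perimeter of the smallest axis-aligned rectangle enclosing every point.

29

Width = max x − min x = 0.5 − (-7.5) = 8.
Height = max y − min y = 4 − (-2.5) = 6.5.
Perimeter = 2(8 + 6.5) = 29.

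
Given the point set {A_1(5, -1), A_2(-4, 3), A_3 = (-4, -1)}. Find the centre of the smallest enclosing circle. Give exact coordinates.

Side lengths²: A_1A_2² = 97, A_1A_3² = 81, A_2A_3² = 16.
Since A_1A_2² = 97 ≥ 81 + 16 = 97, the angle opposite A_1A_2 is not acute, so the smallest enclosing circle has A_1A_2 as diameter.
Centre = midpoint of A_1A_2 = (0.5, 1), r² = 97/4 = 24.25.
Centre = (0.5, 1).

(0.5, 1)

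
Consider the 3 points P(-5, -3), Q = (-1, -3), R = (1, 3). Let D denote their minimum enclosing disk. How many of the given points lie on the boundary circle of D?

Side lengths²: PQ² = 16, PR² = 72, QR² = 40.
Since PR² = 72 ≥ 40 + 16 = 56, the angle opposite PR is not acute, so the smallest enclosing circle has PR as diameter.
Centre = midpoint of PR = (-2, 0), r² = 72/4 = 18.
The points at distance exactly r from the centre are P, R — 2 points.

2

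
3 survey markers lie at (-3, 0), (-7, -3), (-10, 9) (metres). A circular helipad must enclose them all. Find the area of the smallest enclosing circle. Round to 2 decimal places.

Call the three points A, B, C in the order given.
Side lengths²: AB² = 25, AC² = 130, BC² = 153.
Since BC² = 153 < 130 + 25 = 155, the triangle is acute, so the smallest enclosing circle is the circumcircle.
Circumcentre = (-319/38, 115/38), r² = 27625/722.
Area = π·r² = π·27625/722 ≈ 120.20.

120.20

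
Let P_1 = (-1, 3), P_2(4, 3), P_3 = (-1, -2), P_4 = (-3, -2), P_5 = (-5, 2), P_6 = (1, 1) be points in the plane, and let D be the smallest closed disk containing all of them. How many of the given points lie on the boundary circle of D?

The minimum enclosing circle is determined by three boundary points: P_2, P_4, P_5.
Their circumcentre is (-8/19, 34/19) with r² = 7585/361.
The farthest remaining point P_3 is at distance² 5305/361 ≤ 7585/361.
The points at distance exactly r from the centre are P_2, P_4, P_5 — 3 points.

3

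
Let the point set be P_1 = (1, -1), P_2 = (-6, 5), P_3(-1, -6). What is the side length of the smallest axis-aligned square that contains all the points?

11

The bounding box has width 7 and height 11.
An axis-aligned square enclosing the set must have side ≥ max(width, height).
So the minimum side is max(7, 11) = 11.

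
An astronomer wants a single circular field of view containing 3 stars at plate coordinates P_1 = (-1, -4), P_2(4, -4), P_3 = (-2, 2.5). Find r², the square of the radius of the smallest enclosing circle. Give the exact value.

19.5625

Side lengths²: P_1P_2² = 25, P_1P_3² = 43.25, P_2P_3² = 78.25.
Since P_2P_3² = 78.25 ≥ 43.25 + 25 = 68.25, the angle opposite P_2P_3 is not acute, so the smallest enclosing circle has P_2P_3 as diameter.
Centre = midpoint of P_2P_3 = (1, -0.75), r² = 78.25/4 = 19.5625.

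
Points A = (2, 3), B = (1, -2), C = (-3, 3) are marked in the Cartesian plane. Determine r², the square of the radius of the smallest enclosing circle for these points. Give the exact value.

Side lengths²: AB² = 26, AC² = 25, BC² = 41.
Since BC² = 41 < 26 + 25 = 51, the triangle is acute, so the smallest enclosing circle is the circumcircle.
Circumcentre = (-0.5, 0.9), r² = 10.66.

10.66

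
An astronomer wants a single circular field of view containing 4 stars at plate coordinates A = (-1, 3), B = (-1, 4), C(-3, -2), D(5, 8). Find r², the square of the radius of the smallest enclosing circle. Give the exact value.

41

The minimum enclosing circle of a finite set is fixed by two of the points (as a diameter) or three (as a circumcircle).
The farthest pair is C–D with squared distance 164. The circle on this segment as diameter has centre (1, 3) and r² = 164/4 = 41.
Check A: distance² to centre = 4 ≤ 41, so it lies inside.
All remaining points lie in this disk, and no smaller disk contains both endpoints, so this is the minimum enclosing circle.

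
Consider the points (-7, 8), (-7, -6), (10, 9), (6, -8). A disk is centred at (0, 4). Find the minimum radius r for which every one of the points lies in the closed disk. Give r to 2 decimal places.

The required radius is the distance from (0, 4) to the farthest point.
Squared distances: 65, 149, 125, 180.
Maximum is 180, attained at (6, -8).
r = √180 ≈ 13.42.

13.42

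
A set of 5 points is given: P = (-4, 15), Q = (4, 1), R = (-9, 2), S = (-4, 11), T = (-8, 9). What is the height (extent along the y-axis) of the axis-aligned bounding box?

14

max y = 15, min y = 1, so height = 14.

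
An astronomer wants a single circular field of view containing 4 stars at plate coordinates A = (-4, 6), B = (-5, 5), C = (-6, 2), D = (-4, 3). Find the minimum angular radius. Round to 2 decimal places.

The minimum enclosing circle of a finite set is fixed by two of the points (as a diameter) or three (as a circumcircle).
The farthest pair is A–C with squared distance 20. The circle on this segment as diameter has centre (-5, 4) and r² = 20/4 = 5.
Check B: distance² to centre = 1 ≤ 5, so it lies inside.
All remaining points lie in this disk, and no smaller disk contains both endpoints, so this is the minimum enclosing circle.
r = √5 ≈ 2.24.

2.24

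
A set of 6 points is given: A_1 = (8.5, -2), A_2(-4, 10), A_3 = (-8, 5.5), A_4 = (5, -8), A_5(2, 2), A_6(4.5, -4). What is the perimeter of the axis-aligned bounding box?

69

Width = max x − min x = 8.5 − (-8) = 16.5.
Height = max y − min y = 10 − (-8) = 18.
Perimeter = 2(16.5 + 18) = 69.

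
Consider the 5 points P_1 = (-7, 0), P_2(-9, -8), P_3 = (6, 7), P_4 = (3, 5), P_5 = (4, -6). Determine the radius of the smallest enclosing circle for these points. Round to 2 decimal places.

10.61

The minimum enclosing circle of a finite set is fixed by two of the points (as a diameter) or three (as a circumcircle).
The farthest pair is P_2–P_3 with squared distance 450. The circle on this segment as diameter has centre (-1.5, -0.5) and r² = 450/4 = 112.5.
Check P_1: distance² to centre = 30.5 ≤ 112.5, so it lies inside.
All remaining points lie in this disk, and no smaller disk contains both endpoints, so this is the minimum enclosing circle.
r = √(112.5) ≈ 10.61.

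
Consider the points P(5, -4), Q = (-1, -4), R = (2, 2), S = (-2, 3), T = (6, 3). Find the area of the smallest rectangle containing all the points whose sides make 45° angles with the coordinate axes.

In coordinates u = x + y, v = x − y the rectangle is axis-aligned; the map (x,y)→(u,v) scales areas by 2.
u-values: 1, -5, 4, 1, 9; range = 9 − (-5) = 14.
v-values: 9, 3, 0, -5, 3; range = 9 − (-5) = 14.
Area = (14 × 14) / 2 = 98.

98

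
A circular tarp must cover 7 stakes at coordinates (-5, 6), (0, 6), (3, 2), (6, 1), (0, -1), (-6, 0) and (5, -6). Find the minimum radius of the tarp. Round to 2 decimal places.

A smallest enclosing disk is always determined by at most three of the input points on its boundary.
The farthest pair is (-5, 6)–(5, -6) with squared distance 244. The circle on this segment as diameter has centre (0, 0) and r² = 244/4 = 61.
Check (0, 6): distance² to centre = 36 ≤ 61, so it lies inside.
All remaining points lie in this disk, and no smaller disk contains both endpoints, so this is the minimum enclosing circle.
r = √61 ≈ 7.81.

7.81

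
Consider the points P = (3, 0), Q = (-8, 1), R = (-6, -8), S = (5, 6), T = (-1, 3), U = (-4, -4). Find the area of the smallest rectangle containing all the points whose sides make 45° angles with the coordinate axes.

In coordinates u = x + y, v = x − y the rectangle is axis-aligned; the map (x,y)→(u,v) scales areas by 2.
u-values: 3, -7, -14, 11, 2, -8; range = 11 − (-14) = 25.
v-values: 3, -9, 2, -1, -4, 0; range = 3 − (-9) = 12.
Area = (25 × 12) / 2 = 150.

150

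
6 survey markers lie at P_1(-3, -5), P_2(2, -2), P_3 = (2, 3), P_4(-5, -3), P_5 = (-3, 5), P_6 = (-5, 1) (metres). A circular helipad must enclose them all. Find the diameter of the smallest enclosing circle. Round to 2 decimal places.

The minimum enclosing circle of a finite set is fixed by two of the points (as a diameter) or three (as a circumcircle).
The minimum enclosing circle is determined by three boundary points: P_1, P_3, P_5.
Their circumcentre is (-2.1, 0) with r² = 25.81.
The farthest remaining point P_2 is at distance² 20.81 ≤ 25.81.
Diameter = 2r = 2√(25.81) ≈ 10.16.

10.16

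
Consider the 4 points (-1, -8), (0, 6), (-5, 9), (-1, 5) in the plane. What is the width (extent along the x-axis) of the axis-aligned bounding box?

5

max x = 0, min x = -5, so width = 5.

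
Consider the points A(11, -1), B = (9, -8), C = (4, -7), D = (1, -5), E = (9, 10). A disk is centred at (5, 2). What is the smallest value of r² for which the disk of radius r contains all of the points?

116

The required radius is the distance from (5, 2) to the farthest point.
Squared distances: 45, 116, 82, 65, 80.
Maximum is 116, attained at B.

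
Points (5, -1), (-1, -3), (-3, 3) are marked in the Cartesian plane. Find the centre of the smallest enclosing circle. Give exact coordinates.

(1, 1)

Call the three points A, B, C in the order given.
Side lengths²: AB² = 40, AC² = 80, BC² = 40.
Since AC² = 80 ≥ 40 + 40 = 80, the angle opposite AC is not acute, so the smallest enclosing circle has AC as diameter.
Centre = midpoint of AC = (1, 1), r² = 80/4 = 20.
Centre = (1, 1).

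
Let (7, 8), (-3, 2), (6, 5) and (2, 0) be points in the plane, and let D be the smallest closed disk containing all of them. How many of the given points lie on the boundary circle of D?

By Welzl's lemma the MEC is supported by two points (diametrically opposite) or three points (on a circumcircle).
The farthest pair is (7, 8)–(-3, 2) with squared distance 136. The circle on this segment as diameter has centre (2, 5) and r² = 136/4 = 34.
Check (6, 5): distance² to centre = 16 ≤ 34, so it lies inside.
All remaining points lie in this disk, and no smaller disk contains both endpoints, so this is the minimum enclosing circle.
The points at distance exactly r from the centre are (7, 8), (-3, 2) — 2 points.

2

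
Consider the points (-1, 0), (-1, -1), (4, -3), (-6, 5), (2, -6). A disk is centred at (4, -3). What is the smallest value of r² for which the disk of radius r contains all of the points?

164

The required radius is the distance from (4, -3) to the farthest point.
Squared distances: 34, 29, 0, 164, 13.
Maximum is 164, attained at (-6, 5).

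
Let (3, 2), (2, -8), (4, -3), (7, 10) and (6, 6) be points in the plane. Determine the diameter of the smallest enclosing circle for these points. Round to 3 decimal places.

By Welzl's lemma the MEC is supported by two points (diametrically opposite) or three points (on a circumcircle).
The farthest pair is (2, -8)–(7, 10) with squared distance 349. The circle on this segment as diameter has centre (4.5, 1) and r² = 349/4 = 87.25.
Check (3, 2): distance² to centre = 3.25 ≤ 87.25, so it lies inside.
All remaining points lie in this disk, and no smaller disk contains both endpoints, so this is the minimum enclosing circle.
Diameter = 2r = 2√(87.25) ≈ 18.682.

18.682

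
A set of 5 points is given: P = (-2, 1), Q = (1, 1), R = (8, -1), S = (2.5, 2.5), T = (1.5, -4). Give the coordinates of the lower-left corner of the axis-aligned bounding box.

x-range [-2, 8], y-range [-4, 2.5].
The lower-left corner is (-2, -4).

(-2, -4)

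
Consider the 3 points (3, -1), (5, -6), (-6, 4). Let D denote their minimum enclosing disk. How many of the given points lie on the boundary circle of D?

Call the three points A, B, C in the order given.
Side lengths²: AB² = 29, AC² = 106, BC² = 221.
Since BC² = 221 ≥ 106 + 29 = 135, the angle opposite BC is not acute, so the smallest enclosing circle has BC as diameter.
Centre = midpoint of BC = (-0.5, -1), r² = 221/4 = 55.25.
The points at distance exactly r from the centre are (5, -6), (-6, 4) — 2 points.

2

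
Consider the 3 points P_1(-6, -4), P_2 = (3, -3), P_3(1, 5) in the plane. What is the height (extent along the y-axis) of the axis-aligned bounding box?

9

max y = 5, min y = -4, so height = 9.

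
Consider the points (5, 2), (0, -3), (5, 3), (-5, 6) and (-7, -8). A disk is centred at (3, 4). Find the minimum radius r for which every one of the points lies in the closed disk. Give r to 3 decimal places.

The required radius is the distance from (3, 4) to the farthest point.
Squared distances: 8, 58, 5, 68, 244.
Maximum is 244, attained at (-7, -8).
r = √244 ≈ 15.620.

15.620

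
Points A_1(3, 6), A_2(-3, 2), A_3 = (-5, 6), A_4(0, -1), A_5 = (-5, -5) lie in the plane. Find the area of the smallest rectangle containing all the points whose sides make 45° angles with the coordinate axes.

In coordinates u = x + y, v = x − y the rectangle is axis-aligned; the map (x,y)→(u,v) scales areas by 2.
u-values: 9, -1, 1, -1, -10; range = 9 − (-10) = 19.
v-values: -3, -5, -11, 1, 0; range = 1 − (-11) = 12.
Area = (19 × 12) / 2 = 114.

114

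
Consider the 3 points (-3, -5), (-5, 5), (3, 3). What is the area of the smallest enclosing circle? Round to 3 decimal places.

Call the three points A, B, C in the order given.
Side lengths²: AB² = 104, AC² = 100, BC² = 68.
Since AB² = 104 < 100 + 68 = 168, the triangle is acute, so the smallest enclosing circle is the circumcircle.
Circumcentre = (-36/19, 8/19), r² = 11050/361.
Area = π·r² = π·11050/361 ≈ 96.162.

96.162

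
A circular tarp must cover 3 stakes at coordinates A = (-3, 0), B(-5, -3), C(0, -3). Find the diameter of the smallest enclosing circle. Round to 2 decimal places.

Side lengths²: AB² = 13, AC² = 18, BC² = 25.
Since BC² = 25 < 18 + 13 = 31, the triangle is acute, so the smallest enclosing circle is the circumcircle.
Circumcentre = (-2.5, -2.5), r² = 6.5.
Diameter = 2r = 2√(6.5) ≈ 5.10.

5.10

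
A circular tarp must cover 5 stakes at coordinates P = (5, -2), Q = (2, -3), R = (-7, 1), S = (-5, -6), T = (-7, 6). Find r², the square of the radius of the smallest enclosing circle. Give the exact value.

A smallest enclosing disk is always determined by at most three of the input points on its boundary.
The minimum enclosing circle is determined by three boundary points: P, S, T.
Their circumcentre is (-1.875, 0.6875) with r² = 54.48828125.
The farthest remaining point Q is at distance² 28.61328125 ≤ 54.48828125.

54.48828125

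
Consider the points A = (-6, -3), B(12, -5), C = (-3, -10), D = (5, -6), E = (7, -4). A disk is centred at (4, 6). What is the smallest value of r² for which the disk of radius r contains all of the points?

The required radius is the distance from (4, 6) to the farthest point.
Squared distances: 181, 185, 305, 145, 109.
Maximum is 305, attained at C.

305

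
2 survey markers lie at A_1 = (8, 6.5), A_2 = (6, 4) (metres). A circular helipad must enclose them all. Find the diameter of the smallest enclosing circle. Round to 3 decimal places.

3.202

The smallest circle enclosing two points has them as diameter endpoints.
Centre = midpoint = (7, 5.25); r² = |A_1A_2|²/4 = 10.25/4 = 2.5625.
Diameter = 2r = 2√(2.5625) ≈ 3.202.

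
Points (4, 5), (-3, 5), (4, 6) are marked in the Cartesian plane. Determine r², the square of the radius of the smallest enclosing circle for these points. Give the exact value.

12.5

Call the three points A, B, C in the order given.
Side lengths²: AB² = 49, AC² = 1, BC² = 50.
Since BC² = 50 ≥ 49 + 1 = 50, the angle opposite BC is not acute, so the smallest enclosing circle has BC as diameter.
Centre = midpoint of BC = (0.5, 5.5), r² = 50/4 = 12.5.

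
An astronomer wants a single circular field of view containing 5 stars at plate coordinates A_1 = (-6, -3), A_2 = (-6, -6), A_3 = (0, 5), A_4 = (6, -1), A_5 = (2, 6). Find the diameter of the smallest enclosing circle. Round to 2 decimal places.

A smallest enclosing disk is always determined by at most three of the input points on its boundary.
The minimum enclosing circle is determined by three boundary points: A_2, A_4, A_5.
Their circumcentre is (-1.25, -0.5) with r² = 52.8125.
The farthest remaining point A_3 is at distance² 31.8125 ≤ 52.8125.
Diameter = 2r = 2√(52.8125) ≈ 14.53.

14.53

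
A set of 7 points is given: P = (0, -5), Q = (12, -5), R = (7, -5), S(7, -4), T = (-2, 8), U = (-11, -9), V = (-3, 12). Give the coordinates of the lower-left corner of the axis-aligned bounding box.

(-11, -9)

x-range [-11, 12], y-range [-9, 12].
The lower-left corner is (-11, -9).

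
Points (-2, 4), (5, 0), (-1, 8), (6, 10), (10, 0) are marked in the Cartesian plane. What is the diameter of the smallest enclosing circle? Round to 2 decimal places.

By Welzl's lemma the MEC is supported by two points (diametrically opposite) or three points (on a circumcircle).
The farthest pair is (-1, 8)–(10, 0) with squared distance 185. The circle on this segment as diameter has centre (4.5, 4) and r² = 185/4 = 46.25.
Check (-2, 4): distance² to centre = 42.25 ≤ 46.25, so it lies inside.
All remaining points lie in this disk, and no smaller disk contains both endpoints, so this is the minimum enclosing circle.
Diameter = 2r = 2√(46.25) ≈ 13.60.

13.60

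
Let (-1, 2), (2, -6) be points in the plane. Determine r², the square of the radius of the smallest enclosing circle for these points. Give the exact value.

The smallest circle enclosing two points has them as diameter endpoints.
Centre = midpoint = (0.5, -2); r² = |(-1, 2)−(2, -6)|²/4 = 73/4 = 18.25.

18.25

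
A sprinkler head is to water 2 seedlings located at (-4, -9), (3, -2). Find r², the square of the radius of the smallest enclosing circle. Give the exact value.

The smallest circle enclosing two points has them as diameter endpoints.
Centre = midpoint = (-0.5, -5.5); r² = |(-4, -9)−(3, -2)|²/4 = 98/4 = 24.5.

24.5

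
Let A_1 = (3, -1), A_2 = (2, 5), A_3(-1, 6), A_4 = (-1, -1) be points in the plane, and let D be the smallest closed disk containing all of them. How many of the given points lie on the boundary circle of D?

A smallest enclosing disk is always determined by at most three of the input points on its boundary.
The farthest pair is A_1–A_3 with squared distance 65. The circle on this segment as diameter has centre (1, 2.5) and r² = 65/4 = 16.25.
Check A_2: distance² to centre = 7.25 ≤ 16.25, so it lies inside.
All remaining points lie in this disk, and no smaller disk contains both endpoints, so this is the minimum enclosing circle.
The points at distance exactly r from the centre are A_1, A_3, A_4 — 3 points.

3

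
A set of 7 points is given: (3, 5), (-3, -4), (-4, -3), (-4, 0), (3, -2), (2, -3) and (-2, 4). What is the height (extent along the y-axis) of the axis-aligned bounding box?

max y = 5, min y = -4, so height = 9.

9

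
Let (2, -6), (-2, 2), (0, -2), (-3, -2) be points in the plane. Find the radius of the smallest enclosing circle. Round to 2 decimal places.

The minimum enclosing circle of a finite set is fixed by two of the points (as a diameter) or three (as a circumcircle).
The farthest pair is (2, -6)–(-2, 2) with squared distance 80. The circle on this segment as diameter has centre (0, -2) and r² = 80/4 = 20.
Check (0, -2): distance² to centre = 0 ≤ 20, so it lies inside.
All remaining points lie in this disk, and no smaller disk contains both endpoints, so this is the minimum enclosing circle.
r = √20 ≈ 4.47.

4.47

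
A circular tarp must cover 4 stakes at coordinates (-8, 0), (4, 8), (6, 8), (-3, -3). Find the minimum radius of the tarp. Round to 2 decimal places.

8.06

The minimum enclosing circle of a finite set is fixed by two of the points (as a diameter) or three (as a circumcircle).
The farthest pair is (-8, 0)–(6, 8) with squared distance 260. The circle on this segment as diameter has centre (-1, 4) and r² = 260/4 = 65.
Check (4, 8): distance² to centre = 41 ≤ 65, so it lies inside.
All remaining points lie in this disk, and no smaller disk contains both endpoints, so this is the minimum enclosing circle.
r = √65 ≈ 8.06.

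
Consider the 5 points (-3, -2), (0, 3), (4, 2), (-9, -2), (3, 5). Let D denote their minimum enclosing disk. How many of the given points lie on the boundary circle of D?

The minimum enclosing circle of a finite set is fixed by two of the points (as a diameter) or three (as a circumcircle).
The minimum enclosing circle is determined by three boundary points: (4, 2), (-9, -2), (3, 5).
Their circumcentre is (-251/86, 117/86) with r² = 178525/3698.
The farthest remaining point (-3, -2) is at distance² 41785/3698 ≤ 178525/3698.
The points at distance exactly r from the centre are (4, 2), (-9, -2), (3, 5) — 3 points.

3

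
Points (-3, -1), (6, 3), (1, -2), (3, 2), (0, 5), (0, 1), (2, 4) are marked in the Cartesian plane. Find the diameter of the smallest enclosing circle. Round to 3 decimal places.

The farthest pair is (-3, -1)–(6, 3) with squared distance 97. The circle on this segment as diameter has centre (1.5, 1) and r² = 97/4 = 24.25.
Check (1, -2): distance² to centre = 9.25 ≤ 24.25, so it lies inside.
All remaining points lie in this disk, and no smaller disk contains both endpoints, so this is the minimum enclosing circle.
Diameter = 2r = 2√(24.25) ≈ 9.849.

9.849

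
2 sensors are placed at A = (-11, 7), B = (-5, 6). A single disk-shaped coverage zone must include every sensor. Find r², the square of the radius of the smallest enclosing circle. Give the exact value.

The smallest circle enclosing two points has them as diameter endpoints.
Centre = midpoint = (-8, 6.5); r² = |AB|²/4 = 37/4 = 9.25.

9.25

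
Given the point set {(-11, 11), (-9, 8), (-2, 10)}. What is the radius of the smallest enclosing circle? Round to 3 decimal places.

4.528

Call the three points A, B, C in the order given.
Side lengths²: AB² = 13, AC² = 82, BC² = 53.
Since AC² = 82 ≥ 53 + 13 = 66, the angle opposite AC is not acute, so the smallest enclosing circle has AC as diameter.
Centre = midpoint of AC = (-6.5, 10.5), r² = 82/4 = 20.5.
r = √(20.5) ≈ 4.528.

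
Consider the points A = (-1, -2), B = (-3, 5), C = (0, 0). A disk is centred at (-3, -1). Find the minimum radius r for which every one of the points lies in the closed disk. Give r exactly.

6

The required radius is the distance from (-3, -1) to the farthest point.
Squared distances: 5, 36, 10.
Maximum is 36, attained at B.
r = √36 = 6.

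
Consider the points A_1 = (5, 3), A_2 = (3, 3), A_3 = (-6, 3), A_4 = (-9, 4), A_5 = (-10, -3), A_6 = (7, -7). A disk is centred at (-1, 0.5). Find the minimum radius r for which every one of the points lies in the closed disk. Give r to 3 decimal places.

10.966

The required radius is the distance from (-1, 0.5) to the farthest point.
Squared distances: 42.25, 22.25, 31.25, 76.25, 93.25, 120.25.
Maximum is 120.25, attained at A_6.
r = √(120.25) ≈ 10.966.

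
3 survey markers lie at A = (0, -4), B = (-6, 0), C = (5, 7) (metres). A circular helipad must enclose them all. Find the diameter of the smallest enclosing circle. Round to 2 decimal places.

Side lengths²: AB² = 52, AC² = 146, BC² = 170.
Since BC² = 170 < 146 + 52 = 198, the triangle is acute, so the smallest enclosing circle is the circumcircle.
Circumcentre = (3/43, 112/43), r² = 80665/1849.
Diameter = 2r = 2√(80665/1849) ≈ 13.21.

13.21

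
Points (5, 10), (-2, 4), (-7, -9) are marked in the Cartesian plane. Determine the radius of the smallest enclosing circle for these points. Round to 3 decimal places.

Call the three points A, B, C in the order given.
Side lengths²: AB² = 85, AC² = 505, BC² = 194.
Since AC² = 505 ≥ 194 + 85 = 279, the angle opposite AC is not acute, so the smallest enclosing circle has AC as diameter.
Centre = midpoint of AC = (-1, 0.5), r² = 505/4 = 126.25.
r = √(126.25) ≈ 11.236.

11.236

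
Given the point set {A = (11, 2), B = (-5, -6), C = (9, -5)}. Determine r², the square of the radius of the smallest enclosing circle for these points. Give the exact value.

80

Side lengths²: AB² = 320, AC² = 53, BC² = 197.
Since AB² = 320 ≥ 197 + 53 = 250, the angle opposite AB is not acute, so the smallest enclosing circle has AB as diameter.
Centre = midpoint of AB = (3, -2), r² = 320/4 = 80.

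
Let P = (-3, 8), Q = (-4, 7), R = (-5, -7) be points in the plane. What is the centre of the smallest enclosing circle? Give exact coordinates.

(-4, 0.5)

Side lengths²: PQ² = 2, PR² = 229, QR² = 197.
Since PR² = 229 ≥ 197 + 2 = 199, the angle opposite PR is not acute, so the smallest enclosing circle has PR as diameter.
Centre = midpoint of PR = (-4, 0.5), r² = 229/4 = 57.25.
Centre = (-4, 0.5).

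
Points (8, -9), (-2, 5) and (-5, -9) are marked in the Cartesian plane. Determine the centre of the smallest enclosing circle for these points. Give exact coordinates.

Call the three points A, B, C in the order given.
Side lengths²: AB² = 296, AC² = 169, BC² = 205.
Since AB² = 296 < 205 + 169 = 374, the triangle is acute, so the smallest enclosing circle is the circumcircle.
Circumcentre = (1.5, -43/14), r² = 7585/98.
Centre = (1.5, -43/14).

(1.5, -43/14)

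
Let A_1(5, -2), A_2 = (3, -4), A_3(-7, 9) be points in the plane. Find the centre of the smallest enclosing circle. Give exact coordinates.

Side lengths²: A_1A_2² = 8, A_1A_3² = 265, A_2A_3² = 269.
Since A_2A_3² = 269 < 265 + 8 = 273, the triangle is acute, so the smallest enclosing circle is the circumcircle.
Circumcentre = (-79/46, 125/46), r² = 71285/1058.
Centre = (-79/46, 125/46).

(-79/46, 125/46)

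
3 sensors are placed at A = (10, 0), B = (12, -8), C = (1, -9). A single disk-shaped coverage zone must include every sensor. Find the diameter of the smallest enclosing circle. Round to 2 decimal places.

12.88

Side lengths²: AB² = 68, AC² = 162, BC² = 122.
Since AC² = 162 < 122 + 68 = 190, the triangle is acute, so the smallest enclosing circle is the circumcircle.
Circumcentre = (6.2, -5.2), r² = 41.48.
Diameter = 2r = 2√(41.48) ≈ 12.88.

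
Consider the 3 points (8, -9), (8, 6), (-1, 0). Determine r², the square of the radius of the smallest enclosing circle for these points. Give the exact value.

58.5

Call the three points A, B, C in the order given.
Side lengths²: AB² = 225, AC² = 162, BC² = 117.
Since AB² = 225 < 162 + 117 = 279, the triangle is acute, so the smallest enclosing circle is the circumcircle.
Circumcentre = (6.5, -1.5), r² = 58.5.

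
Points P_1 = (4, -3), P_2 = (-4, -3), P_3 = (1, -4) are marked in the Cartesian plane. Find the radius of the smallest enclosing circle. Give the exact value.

Side lengths²: P_1P_2² = 64, P_1P_3² = 10, P_2P_3² = 26.
Since P_1P_2² = 64 ≥ 26 + 10 = 36, the angle opposite P_1P_2 is not acute, so the smallest enclosing circle has P_1P_2 as diameter.
Centre = midpoint of P_1P_2 = (0, -3), r² = 64/4 = 16.
r = √16 = 4.

4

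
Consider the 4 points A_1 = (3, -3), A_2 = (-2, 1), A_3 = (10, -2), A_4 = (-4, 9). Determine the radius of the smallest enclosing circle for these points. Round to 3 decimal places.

8.902

The farthest pair is A_3–A_4 with squared distance 317. The circle on this segment as diameter has centre (3, 3.5) and r² = 317/4 = 79.25.
Check A_1: distance² to centre = 42.25 ≤ 79.25, so it lies inside.
All remaining points lie in this disk, and no smaller disk contains both endpoints, so this is the minimum enclosing circle.
r = √(79.25) ≈ 8.902.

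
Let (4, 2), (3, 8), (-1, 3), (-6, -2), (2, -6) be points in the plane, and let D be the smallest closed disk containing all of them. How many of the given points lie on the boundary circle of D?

3

The minimum enclosing circle of a finite set is fixed by two of the points (as a diameter) or three (as a circumcircle).
The minimum enclosing circle is determined by three boundary points: (3, 8), (-6, -2), (2, -6).
Their circumcentre is (33/58, 33/29) with r² = 178285/3364.
The farthest remaining point (4, 2) is at distance² 42101/3364 ≤ 178285/3364.
The points at distance exactly r from the centre are (3, 8), (-6, -2), (2, -6) — 3 points.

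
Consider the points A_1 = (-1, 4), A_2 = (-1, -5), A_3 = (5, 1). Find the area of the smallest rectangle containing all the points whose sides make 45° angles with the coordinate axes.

In coordinates u = x + y, v = x − y the rectangle is axis-aligned; the map (x,y)→(u,v) scales areas by 2.
u-values: 3, -6, 6; range = 6 − (-6) = 12.
v-values: -5, 4, 4; range = 4 − (-5) = 9.
Area = (12 × 9) / 2 = 54.

54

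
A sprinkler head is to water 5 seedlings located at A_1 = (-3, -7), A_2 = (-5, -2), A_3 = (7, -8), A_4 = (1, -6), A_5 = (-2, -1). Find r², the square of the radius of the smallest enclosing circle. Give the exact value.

By Welzl's lemma the MEC is supported by two points (diametrically opposite) or three points (on a circumcircle).
The farthest pair is A_2–A_3 with squared distance 180. The circle on this segment as diameter has centre (1, -5) and r² = 180/4 = 45.
Check A_1: distance² to centre = 20 ≤ 45, so it lies inside.
All remaining points lie in this disk, and no smaller disk contains both endpoints, so this is the minimum enclosing circle.

45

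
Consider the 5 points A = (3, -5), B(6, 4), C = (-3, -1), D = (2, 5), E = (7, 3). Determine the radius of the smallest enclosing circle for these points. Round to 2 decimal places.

A smallest enclosing disk is always determined by at most three of the input points on its boundary.
The minimum enclosing circle is determined by three boundary points: A, C, E.
Their circumcentre is (2.25, 0.375) with r² = 29.453125.
The farthest remaining point B is at distance² 27.203125 ≤ 29.453125.
r = √(29.453125) ≈ 5.43.

5.43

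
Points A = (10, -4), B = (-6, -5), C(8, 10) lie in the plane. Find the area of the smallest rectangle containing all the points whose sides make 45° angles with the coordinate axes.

232

In coordinates u = x + y, v = x − y the rectangle is axis-aligned; the map (x,y)→(u,v) scales areas by 2.
u-values: 6, -11, 18; range = 18 − (-11) = 29.
v-values: 14, -1, -2; range = 14 − (-2) = 16.
Area = (29 × 16) / 2 = 232.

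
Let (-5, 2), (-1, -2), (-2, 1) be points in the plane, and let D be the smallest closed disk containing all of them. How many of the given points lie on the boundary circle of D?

2

Call the three points A, B, C in the order given.
Side lengths²: AB² = 32, AC² = 10, BC² = 10.
Since AB² = 32 ≥ 10 + 10 = 20, the angle opposite AB is not acute, so the smallest enclosing circle has AB as diameter.
Centre = midpoint of AB = (-3, 0), r² = 32/4 = 8.
The points at distance exactly r from the centre are (-5, 2), (-1, -2) — 2 points.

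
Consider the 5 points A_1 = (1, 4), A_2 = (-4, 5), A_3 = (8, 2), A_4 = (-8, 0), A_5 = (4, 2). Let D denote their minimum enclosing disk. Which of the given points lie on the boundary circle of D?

A_3, A_4

A smallest enclosing disk is always determined by at most three of the input points on its boundary.
The farthest pair is A_3–A_4 with squared distance 260. The circle on this segment as diameter has centre (0, 1) and r² = 260/4 = 65.
Check A_1: distance² to centre = 10 ≤ 65, so it lies inside.
All remaining points lie in this disk, and no smaller disk contains both endpoints, so this is the minimum enclosing circle.
The points at distance exactly r from the centre are A_3, A_4 — 2 points.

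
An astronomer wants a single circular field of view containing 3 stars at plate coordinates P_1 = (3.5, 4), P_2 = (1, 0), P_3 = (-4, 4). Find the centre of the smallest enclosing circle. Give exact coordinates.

(-0.25, 3.5625)

Side lengths²: P_1P_2² = 22.25, P_1P_3² = 56.25, P_2P_3² = 41.
Since P_1P_3² = 56.25 < 41 + 22.25 = 63.25, the triangle is acute, so the smallest enclosing circle is the circumcircle.
Circumcentre = (-0.25, 3.5625), r² = 14.25390625.
Centre = (-0.25, 3.5625).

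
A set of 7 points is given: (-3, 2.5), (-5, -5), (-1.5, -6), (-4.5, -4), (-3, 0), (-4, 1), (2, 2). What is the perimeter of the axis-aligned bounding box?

31

Width = max x − min x = 2 − (-5) = 7.
Height = max y − min y = 2.5 − (-6) = 8.5.
Perimeter = 2(7 + 8.5) = 31.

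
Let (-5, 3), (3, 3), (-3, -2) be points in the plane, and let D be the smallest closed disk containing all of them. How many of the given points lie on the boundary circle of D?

3

Call the three points A, B, C in the order given.
Side lengths²: AB² = 64, AC² = 29, BC² = 61.
Since AB² = 64 < 61 + 29 = 90, the triangle is acute, so the smallest enclosing circle is the circumcircle.
Circumcentre = (-1, 1.7), r² = 17.69.
The points at distance exactly r from the centre are (-5, 3), (3, 3), (-3, -2) — 3 points.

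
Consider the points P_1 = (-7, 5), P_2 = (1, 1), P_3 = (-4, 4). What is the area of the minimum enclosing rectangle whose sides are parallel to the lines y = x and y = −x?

In coordinates u = x + y, v = x − y the rectangle is axis-aligned; the map (x,y)→(u,v) scales areas by 2.
u-values: -2, 2, 0; range = 2 − (-2) = 4.
v-values: -12, 0, -8; range = 0 − (-12) = 12.
Area = (4 × 12) / 2 = 24.

24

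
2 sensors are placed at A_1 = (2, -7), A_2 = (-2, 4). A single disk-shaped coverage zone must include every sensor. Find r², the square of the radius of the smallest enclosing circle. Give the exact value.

The smallest circle enclosing two points has them as diameter endpoints.
Centre = midpoint = (0, -1.5); r² = |A_1A_2|²/4 = 137/4 = 34.25.

34.25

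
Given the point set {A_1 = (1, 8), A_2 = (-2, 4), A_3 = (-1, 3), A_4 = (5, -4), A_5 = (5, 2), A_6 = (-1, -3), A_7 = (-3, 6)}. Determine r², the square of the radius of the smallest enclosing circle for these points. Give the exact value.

By Welzl's lemma the MEC is supported by two points (diametrically opposite) or three points (on a circumcircle).
The minimum enclosing circle is determined by three boundary points: A_1, A_4, A_7.
Their circumcentre is (12/7, 11/7) with r² = 2050/49.
The farthest remaining point A_6 is at distance² 1385/49 ≤ 2050/49.

2050/49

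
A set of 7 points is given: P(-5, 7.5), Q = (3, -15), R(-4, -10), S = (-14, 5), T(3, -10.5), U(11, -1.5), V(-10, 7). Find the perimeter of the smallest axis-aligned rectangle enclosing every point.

Width = max x − min x = 11 − (-14) = 25.
Height = max y − min y = 7.5 − (-15) = 22.5.
Perimeter = 2(25 + 22.5) = 95.

95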